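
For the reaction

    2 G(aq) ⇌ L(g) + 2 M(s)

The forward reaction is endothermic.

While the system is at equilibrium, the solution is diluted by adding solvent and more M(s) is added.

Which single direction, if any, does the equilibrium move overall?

Dilution lowers every aqueous concentration by the same factor. Δn_aq = 0 − 2 = -2, so the system shifts toward the side with more dissolved moles — to the left.
M is a pure solid; its activity is 1 regardless of amount, so Q is unaffected — no shift from this change.
Only the nonzero effect(s) matter; the net shift is to the left.

left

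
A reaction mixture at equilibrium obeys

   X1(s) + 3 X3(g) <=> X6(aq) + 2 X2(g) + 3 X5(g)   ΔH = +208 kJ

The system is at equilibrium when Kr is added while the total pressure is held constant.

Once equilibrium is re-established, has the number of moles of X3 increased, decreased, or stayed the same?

Adding inert gas at constant total pressure expands the volume and lowers every reacting partial pressure. With Δn_gas = 5 − 3 = +2, Q moves away from K toward the side with fewer gas moles, so the system shifts toward the side with more gas moles — to the right.
The net shift is to the right. X3 is a reactant, so its amount decreases.

decreases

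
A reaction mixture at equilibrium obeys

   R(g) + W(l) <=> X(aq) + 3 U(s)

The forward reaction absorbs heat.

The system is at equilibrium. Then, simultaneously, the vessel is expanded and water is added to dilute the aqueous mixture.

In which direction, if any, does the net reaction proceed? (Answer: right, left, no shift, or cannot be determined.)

cannot be determined

Gas moles: reactants 1, products 0 (Δn_gas = -1). Expansion shifts the system toward the side with more moles of gas — to the left.
Dilution lowers every aqueous concentration by the same factor. Δn_aq = 1 − 0 = +1, so the system shifts toward the side with more dissolved moles — to the right.
The individual effects push in opposite directions; without quantitative information the net direction cannot be determined.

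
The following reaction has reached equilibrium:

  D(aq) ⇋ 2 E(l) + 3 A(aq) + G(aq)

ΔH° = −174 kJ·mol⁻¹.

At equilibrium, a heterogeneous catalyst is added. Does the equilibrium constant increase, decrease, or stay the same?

The equilibrium constant depends only on temperature. This perturbation changes neither the position of equilibrium nor K.

unchanged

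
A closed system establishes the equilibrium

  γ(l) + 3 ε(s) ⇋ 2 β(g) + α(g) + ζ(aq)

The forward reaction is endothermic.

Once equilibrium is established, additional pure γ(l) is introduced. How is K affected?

unchanged

The equilibrium constant depends only on temperature. This perturbation changes neither the position of equilibrium nor K.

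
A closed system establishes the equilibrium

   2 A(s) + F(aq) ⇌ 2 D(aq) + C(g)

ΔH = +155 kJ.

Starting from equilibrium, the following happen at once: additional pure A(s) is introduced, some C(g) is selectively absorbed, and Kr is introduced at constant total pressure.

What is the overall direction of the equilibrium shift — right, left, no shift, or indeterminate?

right

A is a pure solid; its activity is 1 regardless of amount, so Q is unaffected — no shift from this change.
Removing C (g), a product, drives the reaction to the right.
Adding inert gas at constant total pressure expands the volume and lowers every reacting partial pressure. With Δn_gas = 1 − 0 = +1, Q moves away from K toward the side with fewer gas moles, so the system shifts toward the side with more gas moles — to the right.
Only the nonzero effect(s) matter; the net shift is to the right.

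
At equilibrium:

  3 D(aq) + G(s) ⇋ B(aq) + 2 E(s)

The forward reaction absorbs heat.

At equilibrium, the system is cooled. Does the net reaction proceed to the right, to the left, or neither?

The forward reaction is endothermic. Lowering T favours the exothermic direction — shift to the left.

left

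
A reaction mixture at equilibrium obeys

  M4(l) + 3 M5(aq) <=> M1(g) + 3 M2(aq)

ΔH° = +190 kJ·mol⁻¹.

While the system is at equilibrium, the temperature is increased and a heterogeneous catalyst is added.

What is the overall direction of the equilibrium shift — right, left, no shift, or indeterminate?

right

The forward reaction is endothermic. Raising T favours the endothermic direction — shift to the right.
A catalyst speeds both forward and reverse rates equally; it changes neither Q nor K — no shift from this change.
Only the nonzero effect(s) matter; the net shift is to the right.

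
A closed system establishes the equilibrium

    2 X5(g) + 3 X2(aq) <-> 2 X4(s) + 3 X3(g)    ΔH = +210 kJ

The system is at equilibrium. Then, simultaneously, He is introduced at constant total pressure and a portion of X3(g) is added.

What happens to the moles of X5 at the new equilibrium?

Adding inert gas at constant total pressure expands the volume and lowers every reacting partial pressure. With Δn_gas = 3 − 2 = +1, Q moves away from K toward the side with fewer gas moles, so the system shifts toward the side with more gas moles — to the right.
Adding X3 (g), a product, drives the reaction to the left.
The two effects oppose each other, so the net shift — and hence the change in X5 — cannot be determined from the given information.

cannot be determined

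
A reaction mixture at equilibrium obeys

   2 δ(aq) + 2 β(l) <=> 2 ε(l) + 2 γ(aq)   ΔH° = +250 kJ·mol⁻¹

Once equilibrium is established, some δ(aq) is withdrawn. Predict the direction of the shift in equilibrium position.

left

Removing δ (aq), a reactant, drives the reaction to the left.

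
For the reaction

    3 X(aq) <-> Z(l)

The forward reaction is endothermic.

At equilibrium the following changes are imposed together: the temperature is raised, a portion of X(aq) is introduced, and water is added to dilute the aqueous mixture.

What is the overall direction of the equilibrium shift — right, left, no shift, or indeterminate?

cannot be determined

The forward reaction is endothermic. Raising T favours the endothermic direction — shift to the right.
Adding X (aq), a reactant, drives the reaction to the right.
Dilution lowers every aqueous concentration by the same factor. Δn_aq = 0 − 3 = -3, so the system shifts toward the side with more dissolved moles — to the left.
The individual effects push in opposite directions; without quantitative information the net direction cannot be determined.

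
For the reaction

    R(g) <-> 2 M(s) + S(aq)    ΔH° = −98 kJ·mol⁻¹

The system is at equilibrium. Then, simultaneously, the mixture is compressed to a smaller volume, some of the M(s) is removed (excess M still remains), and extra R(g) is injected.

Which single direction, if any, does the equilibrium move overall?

right

Gas moles: reactants 1, products 0 (Δn_gas = -1). Compression shifts the system toward the side with fewer moles of gas — to the right.
M is a pure solid; its activity is 1 regardless of amount, so Q is unaffected — no shift from this change.
Adding R (g), a reactant, drives the reaction to the right.
Only the nonzero effect(s) matter; the net shift is to the right.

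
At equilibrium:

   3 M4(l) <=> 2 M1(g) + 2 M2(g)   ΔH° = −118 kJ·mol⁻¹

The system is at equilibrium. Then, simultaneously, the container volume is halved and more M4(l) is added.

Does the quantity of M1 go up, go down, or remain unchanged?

Gas moles: reactants 0, products 4 (Δn_gas = +4). Compression shifts the system toward the side with fewer moles of gas — to the left.
M4 is a pure liquid; its activity is 1 regardless of amount, so Q is unaffected — no shift from this change.
The net shift is to the left. M1 is a product, so its amount decreases.

decreases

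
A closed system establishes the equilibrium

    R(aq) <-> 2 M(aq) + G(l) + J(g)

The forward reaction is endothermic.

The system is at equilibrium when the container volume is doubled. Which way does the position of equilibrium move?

right

Gas moles: reactants 0, products 1 (Δn_gas = +1). Expansion shifts the system toward the side with more moles of gas — to the right.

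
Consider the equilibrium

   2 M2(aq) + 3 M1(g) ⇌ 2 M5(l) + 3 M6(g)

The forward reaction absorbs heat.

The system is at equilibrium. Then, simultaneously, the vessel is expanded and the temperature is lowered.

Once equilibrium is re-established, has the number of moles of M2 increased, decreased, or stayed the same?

Gas moles: reactants 3, products 3. Δn_gas = 0, so a volume change leaves Q equal to K — no shift from this change.
The forward reaction is endothermic. Lowering T favours the exothermic direction — shift to the left.
The net shift is to the left. M2 is a reactant, so its amount increases.

increases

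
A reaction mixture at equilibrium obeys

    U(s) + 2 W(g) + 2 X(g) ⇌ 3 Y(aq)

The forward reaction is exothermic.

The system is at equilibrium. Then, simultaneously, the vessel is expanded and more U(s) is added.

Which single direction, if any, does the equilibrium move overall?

Gas moles: reactants 4, products 0 (Δn_gas = -4). Expansion shifts the system toward the side with more moles of gas — to the left.
U is a pure solid; its activity is 1 regardless of amount, so Q is unaffected — no shift from this change.
Only the nonzero effect(s) matter; the net shift is to the left.

left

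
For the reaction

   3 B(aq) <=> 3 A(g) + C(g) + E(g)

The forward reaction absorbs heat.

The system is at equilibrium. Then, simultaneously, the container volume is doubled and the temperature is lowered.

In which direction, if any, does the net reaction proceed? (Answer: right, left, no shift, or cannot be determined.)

cannot be determined

Gas moles: reactants 0, products 5 (Δn_gas = +5). Expansion shifts the system toward the side with more moles of gas — to the right.
The forward reaction is endothermic. Lowering T favours the exothermic direction — shift to the left.
The individual effects push in opposite directions; without quantitative information the net direction cannot be determined.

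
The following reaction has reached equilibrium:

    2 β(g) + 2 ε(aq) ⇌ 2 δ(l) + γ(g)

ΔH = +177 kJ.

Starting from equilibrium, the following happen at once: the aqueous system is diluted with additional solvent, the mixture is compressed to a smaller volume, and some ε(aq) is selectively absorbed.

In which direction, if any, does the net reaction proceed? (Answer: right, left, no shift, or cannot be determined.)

cannot be determined

Dilution lowers every aqueous concentration by the same factor. Δn_aq = 0 − 2 = -2, so the system shifts toward the side with more dissolved moles — to the left.
Gas moles: reactants 2, products 1 (Δn_gas = -1). Compression shifts the system toward the side with fewer moles of gas — to the right.
Removing ε (aq), a reactant, drives the reaction to the left.
The individual effects push in opposite directions; without quantitative information the net direction cannot be determined.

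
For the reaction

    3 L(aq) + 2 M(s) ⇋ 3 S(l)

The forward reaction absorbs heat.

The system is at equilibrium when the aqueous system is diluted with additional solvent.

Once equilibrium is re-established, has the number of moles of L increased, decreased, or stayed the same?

Dilution lowers every aqueous concentration by the same factor. Δn_aq = 0 − 3 = -3, so the system shifts toward the side with more dissolved moles — to the left.
The net shift is to the left. L is a reactant, so its amount increases.

increases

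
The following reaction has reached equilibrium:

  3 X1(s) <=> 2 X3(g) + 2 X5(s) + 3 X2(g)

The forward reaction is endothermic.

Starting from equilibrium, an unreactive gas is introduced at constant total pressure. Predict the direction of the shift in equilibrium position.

Adding inert gas at constant total pressure expands the volume and lowers every reacting partial pressure. With Δn_gas = 5 − 0 = +5, Q moves away from K toward the side with fewer gas moles, so the system shifts toward the side with more gas moles — to the right.

right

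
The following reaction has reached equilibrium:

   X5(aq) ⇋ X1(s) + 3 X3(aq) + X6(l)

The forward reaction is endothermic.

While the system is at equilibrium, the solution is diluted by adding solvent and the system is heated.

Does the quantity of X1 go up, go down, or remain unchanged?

increases

Dilution lowers every aqueous concentration by the same factor. Δn_aq = 3 − 1 = +2, so the system shifts toward the side with more dissolved moles — to the right.
The forward reaction is endothermic. Raising T favours the endothermic direction — shift to the right.
The net shift is to the right. X1 is a product, so its amount increases.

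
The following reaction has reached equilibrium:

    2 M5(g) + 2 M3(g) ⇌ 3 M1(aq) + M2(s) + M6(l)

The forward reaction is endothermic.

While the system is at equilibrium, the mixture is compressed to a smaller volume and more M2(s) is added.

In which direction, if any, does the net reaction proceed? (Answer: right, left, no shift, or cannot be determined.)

Gas moles: reactants 4, products 0 (Δn_gas = -4). Compression shifts the system toward the side with fewer moles of gas — to the right.
M2 is a pure solid; its activity is 1 regardless of amount, so Q is unaffected — no shift from this change.
Only the nonzero effect(s) matter; the net shift is to the right.

right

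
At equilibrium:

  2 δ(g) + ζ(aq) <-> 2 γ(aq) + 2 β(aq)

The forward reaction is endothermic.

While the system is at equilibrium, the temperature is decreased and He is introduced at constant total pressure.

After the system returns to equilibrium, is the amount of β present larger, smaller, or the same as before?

The forward reaction is endothermic. Lowering T favours the exothermic direction — shift to the left.
Adding inert gas at constant total pressure expands the volume and lowers every reacting partial pressure. With Δn_gas = 0 − 2 = -2, Q moves away from K toward the side with fewer gas moles, so the system shifts toward the side with more gas moles — to the left.
The net shift is to the left. β is a product, so its amount decreases.

decreases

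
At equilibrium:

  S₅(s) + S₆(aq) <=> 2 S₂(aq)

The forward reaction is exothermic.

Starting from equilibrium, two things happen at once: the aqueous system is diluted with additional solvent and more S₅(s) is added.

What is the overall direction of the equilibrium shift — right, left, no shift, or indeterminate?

right

Dilution lowers every aqueous concentration by the same factor. Δn_aq = 2 − 1 = +1, so the system shifts toward the side with more dissolved moles — to the right.
S₅ is a pure solid; its activity is 1 regardless of amount, so Q is unaffected — no shift from this change.
Only the nonzero effect(s) matter; the net shift is to the right.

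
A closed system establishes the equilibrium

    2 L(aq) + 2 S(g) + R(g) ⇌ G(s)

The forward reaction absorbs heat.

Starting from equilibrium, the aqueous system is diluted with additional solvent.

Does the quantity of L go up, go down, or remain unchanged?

Dilution lowers every aqueous concentration by the same factor. Δn_aq = 0 − 2 = -2, so the system shifts toward the side with more dissolved moles — to the left.
The net shift is to the left. L is a reactant, so its amount increases.

increases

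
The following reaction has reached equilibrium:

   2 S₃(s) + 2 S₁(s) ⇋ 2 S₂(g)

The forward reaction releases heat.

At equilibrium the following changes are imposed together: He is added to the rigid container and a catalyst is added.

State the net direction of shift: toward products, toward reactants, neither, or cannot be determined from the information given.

no shift

At constant volume, adding an inert gas leaves every reacting species' partial pressure unchanged, so Q is unchanged — no shift from this change.
A catalyst speeds both forward and reverse rates equally; it changes neither Q nor K — no shift from this change.
None of the changes alters Q relative to K, so there is no net shift.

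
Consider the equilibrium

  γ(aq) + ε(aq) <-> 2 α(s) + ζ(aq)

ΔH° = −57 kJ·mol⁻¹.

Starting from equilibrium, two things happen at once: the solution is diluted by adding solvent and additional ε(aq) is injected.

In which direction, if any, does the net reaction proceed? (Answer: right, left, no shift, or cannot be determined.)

Dilution lowers every aqueous concentration by the same factor. Δn_aq = 1 − 2 = -1, so the system shifts toward the side with more dissolved moles — to the left.
Adding ε (aq), a reactant, drives the reaction to the right.
The individual effects push in opposite directions; without quantitative information the net direction cannot be determined.

cannot be determined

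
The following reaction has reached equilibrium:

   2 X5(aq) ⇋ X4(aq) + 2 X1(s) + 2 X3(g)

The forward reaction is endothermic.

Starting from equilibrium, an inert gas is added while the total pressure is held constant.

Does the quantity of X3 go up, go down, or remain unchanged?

increases

Adding inert gas at constant total pressure expands the volume and lowers every reacting partial pressure. With Δn_gas = 2 − 0 = +2, Q moves away from K toward the side with fewer gas moles, so the system shifts toward the side with more gas moles — to the right.
The net shift is to the right. X3 is a product, so its amount increases.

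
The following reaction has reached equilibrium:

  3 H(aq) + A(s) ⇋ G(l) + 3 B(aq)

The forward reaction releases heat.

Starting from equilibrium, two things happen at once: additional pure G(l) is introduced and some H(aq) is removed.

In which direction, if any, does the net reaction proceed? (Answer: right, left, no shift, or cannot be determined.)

G is a pure liquid; its activity is 1 regardless of amount, so Q is unaffected — no shift from this change.
Removing H (aq), a reactant, drives the reaction to the left.
Only the nonzero effect(s) matter; the net shift is to the left.

left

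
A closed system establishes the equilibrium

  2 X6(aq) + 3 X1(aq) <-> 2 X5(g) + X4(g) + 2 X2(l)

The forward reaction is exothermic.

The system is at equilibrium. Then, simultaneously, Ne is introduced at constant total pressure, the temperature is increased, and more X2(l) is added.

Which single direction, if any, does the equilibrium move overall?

Adding inert gas at constant total pressure expands the volume and lowers every reacting partial pressure. With Δn_gas = 3 − 0 = +3, Q moves away from K toward the side with fewer gas moles, so the system shifts toward the side with more gas moles — to the right.
The forward reaction is exothermic. Raising T favours the endothermic direction — shift to the left.
X2 is a pure liquid; its activity is 1 regardless of amount, so Q is unaffected — no shift from this change.
The individual effects push in opposite directions; without quantitative information the net direction cannot be determined.

cannot be determined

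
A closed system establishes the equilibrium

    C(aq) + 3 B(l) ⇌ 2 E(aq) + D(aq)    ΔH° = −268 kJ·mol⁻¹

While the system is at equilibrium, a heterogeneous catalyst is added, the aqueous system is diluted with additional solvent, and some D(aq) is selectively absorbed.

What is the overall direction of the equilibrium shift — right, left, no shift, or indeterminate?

A catalyst speeds both forward and reverse rates equally; it changes neither Q nor K — no shift from this change.
Dilution lowers every aqueous concentration by the same factor. Δn_aq = 3 − 1 = +2, so the system shifts toward the side with more dissolved moles — to the right.
Removing D (aq), a product, drives the reaction to the right.
Only the nonzero effect(s) matter; the net shift is to the right.

right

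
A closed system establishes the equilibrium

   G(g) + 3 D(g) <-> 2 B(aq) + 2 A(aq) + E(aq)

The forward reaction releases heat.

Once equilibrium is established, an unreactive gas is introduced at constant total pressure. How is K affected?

unchanged

The equilibrium constant depends only on temperature. This perturbation may move the position of equilibrium, but since T is unchanged, K itself is unchanged.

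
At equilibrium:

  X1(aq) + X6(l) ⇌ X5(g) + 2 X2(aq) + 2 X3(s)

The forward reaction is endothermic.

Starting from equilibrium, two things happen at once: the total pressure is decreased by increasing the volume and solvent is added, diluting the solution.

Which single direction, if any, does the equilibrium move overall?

right

Gas moles: reactants 0, products 1 (Δn_gas = +1). Expansion shifts the system toward the side with more moles of gas — to the right.
Dilution lowers every aqueous concentration by the same factor. Δn_aq = 2 − 1 = +1, so the system shifts toward the side with more dissolved moles — to the right.
All effects act in the same direction — net shift to the right.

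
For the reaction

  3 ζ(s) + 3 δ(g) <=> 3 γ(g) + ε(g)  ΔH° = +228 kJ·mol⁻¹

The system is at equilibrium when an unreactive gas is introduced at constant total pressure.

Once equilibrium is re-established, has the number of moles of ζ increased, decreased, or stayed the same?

decreases

Adding inert gas at constant total pressure expands the volume and lowers every reacting partial pressure. With Δn_gas = 4 − 3 = +1, Q moves away from K toward the side with fewer gas moles, so the system shifts toward the side with more gas moles — to the right.
The net shift is to the right. ζ is a reactant, so its amount decreases.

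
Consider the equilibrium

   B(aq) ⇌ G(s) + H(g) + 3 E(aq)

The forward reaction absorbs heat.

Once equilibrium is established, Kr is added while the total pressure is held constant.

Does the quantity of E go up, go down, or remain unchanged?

increases

Adding inert gas at constant total pressure expands the volume and lowers every reacting partial pressure. With Δn_gas = 1 − 0 = +1, Q moves away from K toward the side with fewer gas moles, so the system shifts toward the side with more gas moles — to the right.
The net shift is to the right. E is a product, so its amount increases.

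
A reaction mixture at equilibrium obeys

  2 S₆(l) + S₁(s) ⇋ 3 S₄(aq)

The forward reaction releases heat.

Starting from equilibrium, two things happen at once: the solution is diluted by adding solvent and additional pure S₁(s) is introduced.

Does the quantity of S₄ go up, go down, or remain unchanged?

Dilution lowers every aqueous concentration by the same factor. Δn_aq = 3 − 0 = +3, so the system shifts toward the side with more dissolved moles — to the right.
S₁ is a pure solid; its activity is 1 regardless of amount, so Q is unaffected — no shift from this change.
The net shift is to the right. S₄ is a product, so its amount increases.

increases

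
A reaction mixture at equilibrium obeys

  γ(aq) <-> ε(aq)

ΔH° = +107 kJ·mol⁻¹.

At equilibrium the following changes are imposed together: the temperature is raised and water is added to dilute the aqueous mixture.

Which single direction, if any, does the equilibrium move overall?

The forward reaction is endothermic. Raising T favours the endothermic direction — shift to the right.
Dilution scales every aqueous concentration by the same factor. Δn_aq = 1 − 1 = 0, so Q is unchanged — no shift.
Only the nonzero effect(s) matter; the net shift is to the right.

right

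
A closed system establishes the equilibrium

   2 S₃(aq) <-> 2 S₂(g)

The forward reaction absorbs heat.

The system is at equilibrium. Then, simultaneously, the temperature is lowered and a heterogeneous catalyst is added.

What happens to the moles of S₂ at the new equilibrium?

The forward reaction is endothermic. Lowering T favours the exothermic direction — shift to the left.
A catalyst speeds both forward and reverse rates equally; it changes neither Q nor K — no shift from this change.
The net shift is to the left. S₂ is a product, so its amount decreases.

decreases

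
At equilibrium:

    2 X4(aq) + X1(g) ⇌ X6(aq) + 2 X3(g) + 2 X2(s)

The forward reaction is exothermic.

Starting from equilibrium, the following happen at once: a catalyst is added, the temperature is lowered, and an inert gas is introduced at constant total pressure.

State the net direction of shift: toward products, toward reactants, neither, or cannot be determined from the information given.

right

A catalyst speeds both forward and reverse rates equally; it changes neither Q nor K — no shift from this change.
The forward reaction is exothermic. Lowering T favours the exothermic direction — shift to the right.
Adding inert gas at constant total pressure expands the volume and lowers every reacting partial pressure. With Δn_gas = 2 − 1 = +1, Q moves away from K toward the side with fewer gas moles, so the system shifts toward the side with more gas moles — to the right.
Only the nonzero effect(s) matter; the net shift is to the right.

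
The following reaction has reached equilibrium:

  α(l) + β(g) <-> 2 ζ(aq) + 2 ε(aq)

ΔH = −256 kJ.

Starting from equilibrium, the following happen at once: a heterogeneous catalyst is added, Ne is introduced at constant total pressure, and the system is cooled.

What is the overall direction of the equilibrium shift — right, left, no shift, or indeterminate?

cannot be determined

A catalyst speeds both forward and reverse rates equally; it changes neither Q nor K — no shift from this change.
Adding inert gas at constant total pressure expands the volume and lowers every reacting partial pressure. With Δn_gas = 0 − 1 = -1, Q moves away from K toward the side with fewer gas moles, so the system shifts toward the side with more gas moles — to the left.
The forward reaction is exothermic. Lowering T favours the exothermic direction — shift to the right.
The individual effects push in opposite directions; without quantitative information the net direction cannot be determined.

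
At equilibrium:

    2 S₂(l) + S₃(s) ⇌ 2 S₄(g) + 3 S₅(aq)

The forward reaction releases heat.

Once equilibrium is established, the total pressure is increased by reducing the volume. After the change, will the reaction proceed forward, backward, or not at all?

Gas moles: reactants 0, products 2 (Δn_gas = +2). Compression shifts the system toward the side with fewer moles of gas — to the left.

left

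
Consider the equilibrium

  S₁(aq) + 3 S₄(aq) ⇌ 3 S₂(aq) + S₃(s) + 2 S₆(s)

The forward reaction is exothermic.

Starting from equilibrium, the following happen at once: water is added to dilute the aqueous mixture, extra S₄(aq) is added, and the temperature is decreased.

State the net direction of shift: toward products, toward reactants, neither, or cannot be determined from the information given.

Dilution lowers every aqueous concentration by the same factor. Δn_aq = 3 − 4 = -1, so the system shifts toward the side with more dissolved moles — to the left.
Adding S₄ (aq), a reactant, drives the reaction to the right.
The forward reaction is exothermic. Lowering T favours the exothermic direction — shift to the right.
The individual effects push in opposite directions; without quantitative information the net direction cannot be determined.

cannot be determined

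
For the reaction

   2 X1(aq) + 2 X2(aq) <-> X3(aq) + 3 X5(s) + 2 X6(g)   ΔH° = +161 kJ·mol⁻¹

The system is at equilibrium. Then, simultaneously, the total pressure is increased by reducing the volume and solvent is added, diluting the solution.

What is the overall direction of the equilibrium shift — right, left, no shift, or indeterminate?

Gas moles: reactants 0, products 2 (Δn_gas = +2). Compression shifts the system toward the side with fewer moles of gas — to the left.
Dilution lowers every aqueous concentration by the same factor. Δn_aq = 1 − 4 = -3, so the system shifts toward the side with more dissolved moles — to the left.
All effects act in the same direction — net shift to the left.

left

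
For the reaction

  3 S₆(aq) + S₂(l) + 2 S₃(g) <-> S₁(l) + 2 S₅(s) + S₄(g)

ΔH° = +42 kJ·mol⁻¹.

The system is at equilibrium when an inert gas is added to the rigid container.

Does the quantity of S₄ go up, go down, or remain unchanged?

At constant volume, adding an inert gas leaves every reacting species' partial pressure unchanged, so Q is unchanged — no shift from this change.
No net shift occurs, so the amount of S₄ is unchanged.

unchanged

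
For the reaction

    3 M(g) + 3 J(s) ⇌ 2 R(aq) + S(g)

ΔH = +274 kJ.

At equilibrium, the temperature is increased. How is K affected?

increases

K depends on temperature via the van 't Hoff relation. The forward reaction is endothermic, so raising T increases K.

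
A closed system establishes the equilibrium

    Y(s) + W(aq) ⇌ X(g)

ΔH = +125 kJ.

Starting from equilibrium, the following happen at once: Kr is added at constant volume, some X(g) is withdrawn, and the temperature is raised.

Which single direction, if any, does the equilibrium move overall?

At constant volume, adding an inert gas leaves every reacting species' partial pressure unchanged, so Q is unchanged — no shift from this change.
Removing X (g), a product, drives the reaction to the right.
The forward reaction is endothermic. Raising T favours the endothermic direction — shift to the right.
Only the nonzero effect(s) matter; the net shift is to the right.

right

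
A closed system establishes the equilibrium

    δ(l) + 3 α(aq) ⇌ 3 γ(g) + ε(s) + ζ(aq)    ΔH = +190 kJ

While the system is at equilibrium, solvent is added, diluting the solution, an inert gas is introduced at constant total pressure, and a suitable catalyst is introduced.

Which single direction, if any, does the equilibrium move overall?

cannot be determined

Dilution lowers every aqueous concentration by the same factor. Δn_aq = 1 − 3 = -2, so the system shifts toward the side with more dissolved moles — to the left.
Adding inert gas at constant total pressure expands the volume and lowers every reacting partial pressure. With Δn_gas = 3 − 0 = +3, Q moves away from K toward the side with fewer gas moles, so the system shifts toward the side with more gas moles — to the right.
A catalyst speeds both forward and reverse rates equally; it changes neither Q nor K — no shift from this change.
The individual effects push in opposite directions; without quantitative information the net direction cannot be determined.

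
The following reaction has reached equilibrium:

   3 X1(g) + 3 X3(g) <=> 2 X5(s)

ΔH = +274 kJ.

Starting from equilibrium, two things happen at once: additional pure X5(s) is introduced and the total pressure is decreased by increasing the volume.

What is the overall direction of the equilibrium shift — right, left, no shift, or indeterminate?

X5 is a pure solid; its activity is 1 regardless of amount, so Q is unaffected — no shift from this change.
Gas moles: reactants 6, products 0 (Δn_gas = -6). Expansion shifts the system toward the side with more moles of gas — to the left.
Only the nonzero effect(s) matter; the net shift is to the left.

left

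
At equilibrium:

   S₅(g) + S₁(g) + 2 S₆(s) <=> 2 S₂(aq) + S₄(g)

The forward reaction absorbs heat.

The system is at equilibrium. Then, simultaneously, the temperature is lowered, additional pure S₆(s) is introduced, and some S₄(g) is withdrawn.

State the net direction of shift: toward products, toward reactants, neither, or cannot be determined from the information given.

The forward reaction is endothermic. Lowering T favours the exothermic direction — shift to the left.
S₆ is a pure solid; its activity is 1 regardless of amount, so Q is unaffected — no shift from this change.
Removing S₄ (g), a product, drives the reaction to the right.
The individual effects push in opposite directions; without quantitative information the net direction cannot be determined.

cannot be determined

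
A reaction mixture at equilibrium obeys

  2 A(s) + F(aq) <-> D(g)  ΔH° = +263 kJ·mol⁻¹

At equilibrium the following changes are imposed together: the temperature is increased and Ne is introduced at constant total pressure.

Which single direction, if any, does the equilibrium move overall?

right

The forward reaction is endothermic. Raising T favours the endothermic direction — shift to the right.
Adding inert gas at constant total pressure expands the volume and lowers every reacting partial pressure. With Δn_gas = 1 − 0 = +1, Q moves away from K toward the side with fewer gas moles, so the system shifts toward the side with more gas moles — to the right.
All effects act in the same direction — net shift to the right.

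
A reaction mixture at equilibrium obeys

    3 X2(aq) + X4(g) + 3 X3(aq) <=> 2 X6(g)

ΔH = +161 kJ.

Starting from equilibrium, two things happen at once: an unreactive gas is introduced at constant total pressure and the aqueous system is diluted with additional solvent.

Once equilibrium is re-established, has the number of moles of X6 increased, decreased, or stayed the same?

Adding inert gas at constant total pressure expands the volume and lowers every reacting partial pressure. With Δn_gas = 2 − 1 = +1, Q moves away from K toward the side with fewer gas moles, so the system shifts toward the side with more gas moles — to the right.
Dilution lowers every aqueous concentration by the same factor. Δn_aq = 0 − 6 = -6, so the system shifts toward the side with more dissolved moles — to the left.
The two effects oppose each other, so the net shift — and hence the change in X6 — cannot be determined from the given information.

cannot be determined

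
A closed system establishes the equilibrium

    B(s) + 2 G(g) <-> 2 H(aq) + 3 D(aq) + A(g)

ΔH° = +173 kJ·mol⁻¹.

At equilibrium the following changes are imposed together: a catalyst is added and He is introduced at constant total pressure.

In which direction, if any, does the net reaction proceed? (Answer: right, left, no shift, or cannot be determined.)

left

A catalyst speeds both forward and reverse rates equally; it changes neither Q nor K — no shift from this change.
Adding inert gas at constant total pressure expands the volume and lowers every reacting partial pressure. With Δn_gas = 1 − 2 = -1, Q moves away from K toward the side with fewer gas moles, so the system shifts toward the side with more gas moles — to the left.
Only the nonzero effect(s) matter; the net shift is to the left.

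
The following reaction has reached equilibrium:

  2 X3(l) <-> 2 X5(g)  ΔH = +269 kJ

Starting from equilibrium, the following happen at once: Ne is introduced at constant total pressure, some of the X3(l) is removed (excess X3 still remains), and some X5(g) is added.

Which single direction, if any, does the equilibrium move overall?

Adding inert gas at constant total pressure expands the volume and lowers every reacting partial pressure. With Δn_gas = 2 − 0 = +2, Q moves away from K toward the side with fewer gas moles, so the system shifts toward the side with more gas moles — to the right.
X3 is a pure liquid; its activity is 1 regardless of amount, so Q is unaffected — no shift from this change.
Adding X5 (g), a product, drives the reaction to the left.
The individual effects push in opposite directions; without quantitative information the net direction cannot be determined.

cannot be determined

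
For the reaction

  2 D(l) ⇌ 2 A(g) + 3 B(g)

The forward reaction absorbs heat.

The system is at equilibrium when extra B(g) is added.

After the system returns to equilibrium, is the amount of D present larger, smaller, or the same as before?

increases

Adding B (g), a product, drives the reaction to the left.
The net shift is to the left. D is a reactant, so its amount increases.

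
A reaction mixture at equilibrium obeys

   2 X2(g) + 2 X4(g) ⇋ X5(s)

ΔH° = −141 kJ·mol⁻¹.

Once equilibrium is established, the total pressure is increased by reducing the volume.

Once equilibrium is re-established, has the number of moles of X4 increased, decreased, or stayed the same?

Gas moles: reactants 4, products 0 (Δn_gas = -4). Compression shifts the system toward the side with fewer moles of gas — to the right.
The net shift is to the right. X4 is a reactant, so its amount decreases.

decreases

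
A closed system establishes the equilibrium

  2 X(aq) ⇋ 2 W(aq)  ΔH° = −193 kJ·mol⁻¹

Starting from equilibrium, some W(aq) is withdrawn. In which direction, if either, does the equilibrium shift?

Removing W (aq), a product, drives the reaction to the right.

right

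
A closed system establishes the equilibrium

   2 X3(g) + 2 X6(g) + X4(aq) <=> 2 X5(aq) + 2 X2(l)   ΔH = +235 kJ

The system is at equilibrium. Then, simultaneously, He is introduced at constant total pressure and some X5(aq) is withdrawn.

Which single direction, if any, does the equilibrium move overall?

cannot be determined

Adding inert gas at constant total pressure expands the volume and lowers every reacting partial pressure. With Δn_gas = 0 − 4 = -4, Q moves away from K toward the side with fewer gas moles, so the system shifts toward the side with more gas moles — to the left.
Removing X5 (aq), a product, drives the reaction to the right.
The individual effects push in opposite directions; without quantitative information the net direction cannot be determined.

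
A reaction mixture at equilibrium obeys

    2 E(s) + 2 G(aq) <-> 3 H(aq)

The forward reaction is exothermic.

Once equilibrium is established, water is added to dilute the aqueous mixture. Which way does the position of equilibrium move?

right

Dilution lowers every aqueous concentration by the same factor. Δn_aq = 3 − 2 = +1, so the system shifts toward the side with more dissolved moles — to the right.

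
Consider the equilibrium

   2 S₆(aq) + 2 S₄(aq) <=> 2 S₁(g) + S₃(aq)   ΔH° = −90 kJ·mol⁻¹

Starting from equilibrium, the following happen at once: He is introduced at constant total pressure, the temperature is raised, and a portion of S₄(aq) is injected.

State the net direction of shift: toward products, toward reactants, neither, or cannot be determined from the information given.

Adding inert gas at constant total pressure expands the volume and lowers every reacting partial pressure. With Δn_gas = 2 − 0 = +2, Q moves away from K toward the side with fewer gas moles, so the system shifts toward the side with more gas moles — to the right.
The forward reaction is exothermic. Raising T favours the endothermic direction — shift to the left.
Adding S₄ (aq), a reactant, drives the reaction to the right.
The individual effects push in opposite directions; without quantitative information the net direction cannot be determined.

cannot be determined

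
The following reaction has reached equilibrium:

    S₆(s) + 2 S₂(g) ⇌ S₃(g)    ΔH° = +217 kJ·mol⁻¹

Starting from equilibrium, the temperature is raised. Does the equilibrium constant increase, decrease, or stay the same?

K depends on temperature via the van 't Hoff relation. The forward reaction is endothermic, so raising T increases K.

increases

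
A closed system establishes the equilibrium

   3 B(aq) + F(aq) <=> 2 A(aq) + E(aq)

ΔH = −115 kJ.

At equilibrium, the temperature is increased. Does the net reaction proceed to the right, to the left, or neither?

left

The forward reaction is exothermic. Raising T favours the endothermic direction — shift to the left.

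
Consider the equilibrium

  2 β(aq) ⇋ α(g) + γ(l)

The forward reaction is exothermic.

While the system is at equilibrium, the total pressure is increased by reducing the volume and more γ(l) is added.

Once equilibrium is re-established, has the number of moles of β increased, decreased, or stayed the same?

increases

Gas moles: reactants 0, products 1 (Δn_gas = +1). Compression shifts the system toward the side with fewer moles of gas — to the left.
γ is a pure liquid; its activity is 1 regardless of amount, so Q is unaffected — no shift from this change.
The net shift is to the left. β is a reactant, so its amount increases.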